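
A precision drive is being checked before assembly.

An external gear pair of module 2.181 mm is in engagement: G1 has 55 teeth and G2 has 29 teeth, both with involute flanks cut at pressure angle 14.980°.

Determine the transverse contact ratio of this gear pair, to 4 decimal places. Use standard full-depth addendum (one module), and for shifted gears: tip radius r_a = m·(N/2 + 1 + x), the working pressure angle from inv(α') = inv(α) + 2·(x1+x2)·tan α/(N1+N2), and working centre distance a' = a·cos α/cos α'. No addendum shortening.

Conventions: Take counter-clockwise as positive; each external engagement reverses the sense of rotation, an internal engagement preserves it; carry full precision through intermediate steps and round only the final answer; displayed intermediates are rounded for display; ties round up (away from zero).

single-mesh involute tooth geometry (55T engaging 29T at module 2.181)
base radii: r_b1 = 57.939231, r_b2 = 30.549777
tip radii: r_a1 = 62.158500, r_a2 = 33.805500
no profile shift: α' = α, a' = a
action lengths: √(r_a1²−r_b1²) = 22.510544, √(r_a2²−r_b2²) = 14.474909
base pitch p_b = π·m·cos α = 6.618962
CR = (22.510544 + 14.474909 − 91.602000·sin 14.98000°)/6.618962 = 2.010587
contact ratio ≈ 2.0106

2.0106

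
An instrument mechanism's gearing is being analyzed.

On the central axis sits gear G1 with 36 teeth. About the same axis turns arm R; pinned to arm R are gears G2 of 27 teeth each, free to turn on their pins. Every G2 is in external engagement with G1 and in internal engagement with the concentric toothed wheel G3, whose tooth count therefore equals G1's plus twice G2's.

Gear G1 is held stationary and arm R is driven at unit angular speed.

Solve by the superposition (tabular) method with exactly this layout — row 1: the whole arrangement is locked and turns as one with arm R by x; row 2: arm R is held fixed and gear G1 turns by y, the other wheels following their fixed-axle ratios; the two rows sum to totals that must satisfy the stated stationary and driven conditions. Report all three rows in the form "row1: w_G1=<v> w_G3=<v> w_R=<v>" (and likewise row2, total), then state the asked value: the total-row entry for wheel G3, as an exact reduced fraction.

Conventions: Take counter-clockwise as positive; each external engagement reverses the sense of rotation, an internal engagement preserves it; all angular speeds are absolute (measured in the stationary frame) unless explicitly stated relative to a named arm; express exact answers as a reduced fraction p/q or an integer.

row1: w_G1=1 w_G3=1 w_R=1
row2: w_G1=-1 w_G3=2/5 w_R=0
total: w_G1=0 w_G3=7/5 w_R=1
asked value: 7/5

recognized (axles ride arm R): planetary set, 36/27/90 teeth
row 1 (train locked, turned with arm): all members turn x
row 2 (arm held, sun turns y): ω_ring = −(36/90)·y, ω_arm = 0
boundary: total ω_sun = x + y = 0 and total ω_arm = x = 1  ⇒  y = -1, x = 1
row 2 ring = −(36/90)·(-1) = 2/5
totals (row 1 + row 2): sun 1 + (-1) = 0, ring 1 + 2/5 = 7/5, arm 1 + 0 = 1
asked cell (total, ring) = 7/5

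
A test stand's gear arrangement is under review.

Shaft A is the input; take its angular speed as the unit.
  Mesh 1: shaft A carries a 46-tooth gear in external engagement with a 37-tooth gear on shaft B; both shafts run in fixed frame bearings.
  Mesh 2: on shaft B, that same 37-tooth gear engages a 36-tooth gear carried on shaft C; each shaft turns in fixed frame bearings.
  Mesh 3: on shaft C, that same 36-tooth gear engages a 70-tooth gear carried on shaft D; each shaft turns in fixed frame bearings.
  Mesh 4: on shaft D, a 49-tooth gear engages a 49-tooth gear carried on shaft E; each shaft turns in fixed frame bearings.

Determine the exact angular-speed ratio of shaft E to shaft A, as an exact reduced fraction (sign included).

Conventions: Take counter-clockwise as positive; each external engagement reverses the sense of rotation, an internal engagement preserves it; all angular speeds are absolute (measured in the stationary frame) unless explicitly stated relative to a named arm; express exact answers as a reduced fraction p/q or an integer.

23/35

class = fixed-axis compound train [4 meshes; 4 ratios multiply, 4 sense flips]
mesh 1 [46T→37T]: running ratio 46/37, sense −
mesh 2 [37T→36T]: running ratio 23/18, sense +
mesh 3 [36T→70T]: running ratio 23/35, sense −
mesh 4 [49T→49T]: running ratio 23/35, sense +
ω_out/ω_in = 23/35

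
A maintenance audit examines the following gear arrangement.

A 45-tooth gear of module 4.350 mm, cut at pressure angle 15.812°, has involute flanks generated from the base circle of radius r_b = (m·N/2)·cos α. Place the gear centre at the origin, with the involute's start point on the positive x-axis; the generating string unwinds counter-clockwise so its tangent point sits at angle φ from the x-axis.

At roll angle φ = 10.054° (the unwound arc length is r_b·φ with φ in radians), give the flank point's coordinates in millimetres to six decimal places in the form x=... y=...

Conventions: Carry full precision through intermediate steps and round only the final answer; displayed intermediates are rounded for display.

single-mesh involute tooth geometry (45T wheel at module 4.350)
pitch radius r_p = m·N/2 = 4.350·45/2 = 97.875000
base radius r_b = r_p·cos α = 97.875000·cos 15.812° = 94.171503
roll angle φ = 10.054° = 0.17547540 rad
x = r_b·(cos φ + φ·sin φ) = 95.610207
y = r_b·(sin φ − φ·cos φ) = 0.169087

x=95.610207 y=0.169087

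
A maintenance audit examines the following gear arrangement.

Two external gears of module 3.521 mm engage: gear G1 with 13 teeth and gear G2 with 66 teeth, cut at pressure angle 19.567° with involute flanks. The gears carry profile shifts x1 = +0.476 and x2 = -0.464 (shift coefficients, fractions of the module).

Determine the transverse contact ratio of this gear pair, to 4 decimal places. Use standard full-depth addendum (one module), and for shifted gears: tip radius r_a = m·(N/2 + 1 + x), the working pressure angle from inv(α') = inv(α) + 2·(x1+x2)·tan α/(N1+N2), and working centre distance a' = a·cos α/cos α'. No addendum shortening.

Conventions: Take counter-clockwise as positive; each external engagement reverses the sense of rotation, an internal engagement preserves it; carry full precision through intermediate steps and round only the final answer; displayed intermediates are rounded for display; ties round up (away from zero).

1.4887

topology: single-mesh involute geometry — m = 3.521, 13T/66T pair
base radii: r_b1 = 21.564816, r_b2 = 109.482913
tip radii: r_a1 = 28.083496, r_a2 = 118.080256
inv(α') = inv(19.567°) + 2·(+0.476-0.464)·tan α/(13+66) = 0.01403453  ⇒  α' = 19.61584°
a' = a·cos α / cos α' = 139.0795·cos 19.567°/cos 19.61584° = 139.121701
action lengths: √(r_a1²−r_b1²) = 17.990038, √(r_a2²−r_b2²) = 44.231648
base pitch p_b = π·m·cos α = 10.422749
CR = (17.990038 + 44.231648 − 139.121701·sin 19.61584°)/10.422749 = 1.488749
contact ratio ≈ 1.4887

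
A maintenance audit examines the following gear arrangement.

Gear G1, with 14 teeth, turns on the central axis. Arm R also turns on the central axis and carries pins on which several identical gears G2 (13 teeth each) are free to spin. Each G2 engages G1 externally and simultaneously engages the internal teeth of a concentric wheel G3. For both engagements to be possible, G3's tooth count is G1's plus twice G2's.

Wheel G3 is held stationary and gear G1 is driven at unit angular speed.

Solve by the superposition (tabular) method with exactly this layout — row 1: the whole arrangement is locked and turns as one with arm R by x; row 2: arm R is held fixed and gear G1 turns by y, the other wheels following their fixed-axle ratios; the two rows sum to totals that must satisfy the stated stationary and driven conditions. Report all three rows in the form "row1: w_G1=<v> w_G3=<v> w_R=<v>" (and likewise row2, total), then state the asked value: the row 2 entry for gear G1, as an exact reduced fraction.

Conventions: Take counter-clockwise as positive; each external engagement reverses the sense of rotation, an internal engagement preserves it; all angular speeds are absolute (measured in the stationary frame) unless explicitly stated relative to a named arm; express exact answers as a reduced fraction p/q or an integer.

class = planetary set [G3 = 14+2·13 = 40; Willis about the carrier]
row 1 — lock + rotate with arm: ω_sun = ω_ring = ω_arm = x
superposition row 2 [arm held]: sun y, ring −(14/40)·y, arm 0
boundary: total ω_ring = x − (14/40)·y = 0 and total ω_sun = x + y = 1  ⇒  y = 20/27, x = 7/27
row 2 ring = −(14/40)·20/27 = -7/27
totals (row 1 + row 2): sun 7/27 + 20/27 = 1, ring 7/27 + (-7/27) = 0, arm 7/27 + 0 = 7/27
asked cell (row2, sun) = 20/27

row1: w_G1=7/27 w_G3=7/27 w_R=7/27
row2: w_G1=20/27 w_G3=-7/27 w_R=0
total: w_G1=1 w_G3=0 w_R=7/27
asked value: 20/27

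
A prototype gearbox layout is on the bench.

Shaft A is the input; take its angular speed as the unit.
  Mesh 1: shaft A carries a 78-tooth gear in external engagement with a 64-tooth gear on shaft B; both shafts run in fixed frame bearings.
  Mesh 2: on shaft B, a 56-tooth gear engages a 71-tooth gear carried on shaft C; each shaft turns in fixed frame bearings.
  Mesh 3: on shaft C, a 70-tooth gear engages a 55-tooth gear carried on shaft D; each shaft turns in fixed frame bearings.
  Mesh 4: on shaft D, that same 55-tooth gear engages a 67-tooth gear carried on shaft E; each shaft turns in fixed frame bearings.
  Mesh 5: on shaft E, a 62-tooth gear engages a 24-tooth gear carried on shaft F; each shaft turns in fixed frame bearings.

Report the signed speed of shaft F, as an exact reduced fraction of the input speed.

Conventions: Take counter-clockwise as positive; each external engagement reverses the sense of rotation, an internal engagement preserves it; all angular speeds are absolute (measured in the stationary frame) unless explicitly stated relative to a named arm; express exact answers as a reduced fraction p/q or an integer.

-98735/38056

5-mesh fixed-axis compound train (all bearings frame-fixed)
mesh 1 [78T→64T]: |ω|/ω_in = 1×78/64 = 39/32, sense flips to −
mesh 2 [56T→71T]: |ω|/ω_in = (39/32)×56/71 = 273/284, sense flips to +
mesh 3 [70T→55T]: |ω|/ω_in = (273/284)×70/55 = 1911/1562, sense flips to −
mesh 4 [55T→67T]: |ω|/ω_in = (1911/1562)×55/67 = 9555/9514, sense flips to +
mesh 5 [62T→24T]: |ω|/ω_in = (9555/9514)×62/24 = 98735/38056, sense flips to −
signed output speed (× input speed) = -98735/38056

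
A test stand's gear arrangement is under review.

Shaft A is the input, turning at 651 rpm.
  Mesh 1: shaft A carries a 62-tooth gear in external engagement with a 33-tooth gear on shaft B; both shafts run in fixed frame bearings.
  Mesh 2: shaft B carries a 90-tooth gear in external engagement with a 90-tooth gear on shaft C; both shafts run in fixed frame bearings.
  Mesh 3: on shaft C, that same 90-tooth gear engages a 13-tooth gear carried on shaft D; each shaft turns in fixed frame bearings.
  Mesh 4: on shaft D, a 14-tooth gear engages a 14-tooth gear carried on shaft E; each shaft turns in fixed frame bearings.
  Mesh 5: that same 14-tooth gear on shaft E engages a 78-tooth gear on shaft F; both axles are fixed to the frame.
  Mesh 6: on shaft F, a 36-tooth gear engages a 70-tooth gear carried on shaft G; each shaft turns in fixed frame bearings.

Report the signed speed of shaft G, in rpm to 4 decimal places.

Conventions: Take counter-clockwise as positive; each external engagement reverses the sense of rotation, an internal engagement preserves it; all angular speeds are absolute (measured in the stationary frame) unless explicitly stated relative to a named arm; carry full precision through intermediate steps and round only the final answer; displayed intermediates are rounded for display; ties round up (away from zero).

6-mesh fixed-axis compound train (all bearings frame-fixed)
mesh 1 [62T→33T]: ω = 651.0000×62/33 = 1223.0909 rpm, sense flips to −
mesh 2 [90T→90T]: ω = 1223.0909×90/90 = 1223.0909 rpm, sense flips to +
mesh 3 [90T→13T]: ω = 1223.0909×90/13 = 8467.5524 rpm, sense flips to −
mesh 4 [14T→14T]: ω = 8467.5524×14/14 = 8467.5524 rpm, sense flips to +
mesh 5 [14T→78T]: ω = 8467.5524×14/78 = 1519.8171 rpm, sense flips to −
mesh 6 [36T→70T]: ω = 1519.8171×36/70 = 781.6202 rpm, sense flips to +
signed output speed = +781.6202 rpm

+781.6202 rpm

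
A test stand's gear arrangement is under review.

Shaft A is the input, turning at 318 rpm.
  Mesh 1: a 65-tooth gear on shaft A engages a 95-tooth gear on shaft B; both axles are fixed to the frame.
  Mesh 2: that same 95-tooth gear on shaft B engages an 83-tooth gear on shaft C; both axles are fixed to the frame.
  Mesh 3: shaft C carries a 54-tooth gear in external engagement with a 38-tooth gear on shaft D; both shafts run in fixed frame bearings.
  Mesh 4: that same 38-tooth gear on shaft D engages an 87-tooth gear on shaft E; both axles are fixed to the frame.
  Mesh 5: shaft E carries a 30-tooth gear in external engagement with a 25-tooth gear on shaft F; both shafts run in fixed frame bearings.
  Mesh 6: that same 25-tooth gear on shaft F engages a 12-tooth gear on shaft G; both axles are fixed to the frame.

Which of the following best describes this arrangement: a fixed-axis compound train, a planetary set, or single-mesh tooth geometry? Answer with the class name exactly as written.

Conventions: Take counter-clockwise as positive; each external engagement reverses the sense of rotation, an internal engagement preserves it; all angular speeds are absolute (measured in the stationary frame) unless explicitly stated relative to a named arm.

fixed-axis compound train

recognized (7 fixed axles, 6 meshes): fixed-axis compound train
classification: fixed-axis compound train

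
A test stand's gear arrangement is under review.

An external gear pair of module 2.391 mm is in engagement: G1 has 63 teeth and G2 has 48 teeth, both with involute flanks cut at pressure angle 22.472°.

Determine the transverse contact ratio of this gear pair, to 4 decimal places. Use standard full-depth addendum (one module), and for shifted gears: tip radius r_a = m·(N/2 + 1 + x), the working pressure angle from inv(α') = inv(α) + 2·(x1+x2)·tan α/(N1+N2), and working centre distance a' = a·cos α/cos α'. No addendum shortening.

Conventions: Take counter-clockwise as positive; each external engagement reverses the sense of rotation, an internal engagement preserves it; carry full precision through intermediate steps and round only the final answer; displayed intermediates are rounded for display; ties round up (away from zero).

recognized (one external pair, fixed centres): single-mesh tooth geometry, m = 2.391, N1 = 63, N2 = 48
base radii: r_b1 = 69.597450, r_b2 = 53.026628
tip radii: r_a1 = 77.707500, r_a2 = 59.775000
no profile shift: α' = α, a' = a
action lengths: √(r_a1²−r_b1²) = 34.563717, √(r_a2²−r_b2²) = 27.590348
base pitch p_b = π·m·cos α = 6.941169
CR = (34.563717 + 27.590348 − 132.700500·sin 22.47200°)/6.941169 = 1.646942
contact ratio ≈ 1.6469

1.6469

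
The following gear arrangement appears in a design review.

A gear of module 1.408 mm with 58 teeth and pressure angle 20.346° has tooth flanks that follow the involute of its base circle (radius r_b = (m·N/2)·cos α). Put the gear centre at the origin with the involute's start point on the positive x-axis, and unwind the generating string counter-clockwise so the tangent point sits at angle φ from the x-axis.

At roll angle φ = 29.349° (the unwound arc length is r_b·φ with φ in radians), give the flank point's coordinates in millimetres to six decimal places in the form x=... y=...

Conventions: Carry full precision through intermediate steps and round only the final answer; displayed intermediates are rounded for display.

recognized (one wheel, involute flank): single-mesh tooth geometry, m = 1.408, N = 58
pitch radius r_p = m·N/2 = 1.408·58/2 = 40.832000
base radius r_b = r_p·cos α = 40.832000·cos 20.346° = 38.284495
roll angle φ = 29.349° = 0.51223668 rad
x = r_b·(cos φ + φ·sin φ) = 42.982463
y = r_b·(sin φ − φ·cos φ) = 1.670611

x=42.982463 y=1.670611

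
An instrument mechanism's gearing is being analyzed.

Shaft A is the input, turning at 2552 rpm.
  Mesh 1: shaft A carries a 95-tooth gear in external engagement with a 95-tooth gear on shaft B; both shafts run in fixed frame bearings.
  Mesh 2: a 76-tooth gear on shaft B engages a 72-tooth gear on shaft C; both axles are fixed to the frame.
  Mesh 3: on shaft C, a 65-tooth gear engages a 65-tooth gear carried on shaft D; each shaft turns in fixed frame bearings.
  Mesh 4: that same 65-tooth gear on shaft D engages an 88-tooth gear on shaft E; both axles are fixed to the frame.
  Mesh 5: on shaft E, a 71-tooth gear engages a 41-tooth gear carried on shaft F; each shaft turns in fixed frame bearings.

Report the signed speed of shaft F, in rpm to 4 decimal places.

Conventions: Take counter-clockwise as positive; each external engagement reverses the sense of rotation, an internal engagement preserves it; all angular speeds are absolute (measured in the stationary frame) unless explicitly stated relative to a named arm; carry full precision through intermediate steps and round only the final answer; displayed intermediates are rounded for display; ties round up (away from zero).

topology: fixed-axis compound train — 5 meshes, A→F
mesh 1 [95T→95T]: ω = 2552.0000×95/95 = 2552.0000 rpm, sense flips to −
mesh 2 [76T→72T]: ω = 2552.0000×76/72 = 2693.7778 rpm, sense flips to +
mesh 3 [65T→65T]: ω = 2693.7778×65/65 = 2693.7778 rpm, sense flips to −
mesh 4 [65T→88T]: ω = 2693.7778×65/88 = 1989.7222 rpm, sense flips to +
mesh 5 [71T→41T]: ω = 1989.7222×71/41 = 3445.6165 rpm, sense flips to −
signed output speed = -3445.6165 rpm

-3445.6165 rpm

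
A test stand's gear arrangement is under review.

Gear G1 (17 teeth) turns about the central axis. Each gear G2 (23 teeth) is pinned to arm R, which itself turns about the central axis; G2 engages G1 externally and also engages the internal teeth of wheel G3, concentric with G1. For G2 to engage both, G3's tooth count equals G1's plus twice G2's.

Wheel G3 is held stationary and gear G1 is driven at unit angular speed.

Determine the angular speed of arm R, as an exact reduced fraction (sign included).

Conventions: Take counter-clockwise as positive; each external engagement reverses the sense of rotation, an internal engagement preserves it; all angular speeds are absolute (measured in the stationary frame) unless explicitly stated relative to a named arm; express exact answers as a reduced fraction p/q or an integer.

17/80

class = planetary set [G3 = 17+2·23 = 63; Willis about the carrier]
ring teeth: 17 + 2·23 = 63
17(ω_sun−ω_arm) = −63(ω_ring−ω_arm),  ω_ring = 0, ω_sun = 1
17(1−ω_arm) = −63(0−ω_arm)  ⇒  80·ω_arm = 17  ⇒  ω_arm = 17/80
exact speed ratio = 17/80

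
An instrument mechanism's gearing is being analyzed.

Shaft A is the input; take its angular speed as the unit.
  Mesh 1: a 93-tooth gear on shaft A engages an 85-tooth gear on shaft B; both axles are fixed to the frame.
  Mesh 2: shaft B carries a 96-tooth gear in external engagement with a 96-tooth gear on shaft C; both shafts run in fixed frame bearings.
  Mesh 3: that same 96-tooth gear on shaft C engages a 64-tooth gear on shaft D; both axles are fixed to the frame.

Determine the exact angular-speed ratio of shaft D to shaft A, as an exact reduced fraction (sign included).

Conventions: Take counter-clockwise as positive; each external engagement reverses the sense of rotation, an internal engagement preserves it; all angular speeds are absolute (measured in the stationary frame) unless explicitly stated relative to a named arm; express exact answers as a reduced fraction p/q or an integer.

class = fixed-axis compound train [3 meshes; 3 ratios multiply, 3 sense flips]
mesh 1 [93T→85T]: running ratio 93/85, sense −
mesh 2 [96T→96T]: running ratio 93/85, sense +
mesh 3 [96T→64T]: running ratio 279/170, sense −
ω_out/ω_in = -279/170

-279/170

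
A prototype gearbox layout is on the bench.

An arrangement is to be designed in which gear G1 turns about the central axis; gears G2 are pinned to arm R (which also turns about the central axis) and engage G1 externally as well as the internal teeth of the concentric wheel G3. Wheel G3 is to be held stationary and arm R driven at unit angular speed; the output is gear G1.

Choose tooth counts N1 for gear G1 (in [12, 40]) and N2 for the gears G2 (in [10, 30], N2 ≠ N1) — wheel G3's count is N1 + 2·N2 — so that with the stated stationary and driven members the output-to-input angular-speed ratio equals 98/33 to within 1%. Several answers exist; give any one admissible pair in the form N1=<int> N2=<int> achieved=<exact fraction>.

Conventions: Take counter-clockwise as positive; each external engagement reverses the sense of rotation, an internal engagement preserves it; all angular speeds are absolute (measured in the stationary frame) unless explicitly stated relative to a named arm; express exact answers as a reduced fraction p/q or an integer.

class = planetary set [ratio 98/33 wanted; Willis about the carrier]
Willis with ω_ring = 0: ω_sun/ω_arm = (N1+N3)/N1; set equal to 98/33  ⇒  N3/N1 = 98/33 − 1 = 65/33
N3 = N1 + 2·N2  ⇒  N2/N1 = (N3/N1 − 1)/2 = (65/33 − 1)/2 = 16/33
smallest multiple with N1 ≥ 12 and N2 ≥ 10: k = 1  ⇒  N1 = 1·33 = 33, N2 = 1·16 = 16 (N1 ≤ 40, N2 ≤ 30, N2 ≠ N1 ✓), N3 = 33 + 2·16 = 65
check: (N1+N3)/N1 with N1 = 33, N3 = 65 gives 98/33; |achieved − target| = 0 ≤ 49/1650 ✓

N1=33 N2=16 achieved=98/33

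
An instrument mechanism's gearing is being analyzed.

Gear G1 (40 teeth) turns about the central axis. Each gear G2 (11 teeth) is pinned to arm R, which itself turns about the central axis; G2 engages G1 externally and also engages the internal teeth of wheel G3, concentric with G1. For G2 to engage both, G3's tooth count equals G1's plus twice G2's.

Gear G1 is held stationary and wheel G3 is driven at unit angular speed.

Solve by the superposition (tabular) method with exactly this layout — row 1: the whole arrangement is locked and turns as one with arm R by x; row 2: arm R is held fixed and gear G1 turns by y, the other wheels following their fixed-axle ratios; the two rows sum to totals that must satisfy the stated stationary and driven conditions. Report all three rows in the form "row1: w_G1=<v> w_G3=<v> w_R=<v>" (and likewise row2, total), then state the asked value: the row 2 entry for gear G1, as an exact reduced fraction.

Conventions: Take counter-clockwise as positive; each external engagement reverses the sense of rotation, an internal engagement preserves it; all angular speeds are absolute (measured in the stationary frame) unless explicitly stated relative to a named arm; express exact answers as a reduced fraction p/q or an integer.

planetary set (40T centre, 11T on arm, 62T internal) — Willis relation
row 1: whole set turns with the arm by x
row 2 — arm fixed, fixed-axis ratios: sun y, ring −(40/62)·y, arm 0
boundary: total ω_sun = x + y = 0 and total ω_ring = x − (40/62)·y = 1  ⇒  y = -31/51, x = 31/51
row 2 ring = −(40/62)·(-31/51) = 20/51
totals (row 1 + row 2): sun 31/51 + (-31/51) = 0, ring 31/51 + 20/51 = 1, arm 31/51 + 0 = 31/51
asked cell (row2, sun) = -31/51

row1: w_G1=31/51 w_G3=31/51 w_R=31/51
row2: w_G1=-31/51 w_G3=20/51 w_R=0
total: w_G1=0 w_G3=1 w_R=31/51
asked value: -31/51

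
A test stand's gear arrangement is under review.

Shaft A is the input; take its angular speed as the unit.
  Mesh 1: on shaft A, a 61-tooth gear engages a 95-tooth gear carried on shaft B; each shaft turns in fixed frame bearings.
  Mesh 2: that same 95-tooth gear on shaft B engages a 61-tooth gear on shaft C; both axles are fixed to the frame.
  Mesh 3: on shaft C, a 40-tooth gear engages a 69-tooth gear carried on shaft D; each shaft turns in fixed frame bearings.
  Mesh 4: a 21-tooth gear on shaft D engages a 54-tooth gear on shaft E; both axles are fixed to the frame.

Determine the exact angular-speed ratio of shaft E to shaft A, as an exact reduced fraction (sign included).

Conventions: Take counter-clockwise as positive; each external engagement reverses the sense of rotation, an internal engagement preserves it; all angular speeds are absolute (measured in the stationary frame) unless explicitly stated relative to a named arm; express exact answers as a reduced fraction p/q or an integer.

class = fixed-axis compound train [4 meshes; 4 ratios multiply, 4 sense flips]
mesh 1 [61T→95T]: running ratio 61/95, sense −
mesh 2 [95T→61T]: running ratio 1, sense +
mesh 3 [40T→69T]: running ratio 40/69, sense −
mesh 4 [21T→54T]: running ratio 140/621, sense +
ω_out/ω_in = 140/621

140/621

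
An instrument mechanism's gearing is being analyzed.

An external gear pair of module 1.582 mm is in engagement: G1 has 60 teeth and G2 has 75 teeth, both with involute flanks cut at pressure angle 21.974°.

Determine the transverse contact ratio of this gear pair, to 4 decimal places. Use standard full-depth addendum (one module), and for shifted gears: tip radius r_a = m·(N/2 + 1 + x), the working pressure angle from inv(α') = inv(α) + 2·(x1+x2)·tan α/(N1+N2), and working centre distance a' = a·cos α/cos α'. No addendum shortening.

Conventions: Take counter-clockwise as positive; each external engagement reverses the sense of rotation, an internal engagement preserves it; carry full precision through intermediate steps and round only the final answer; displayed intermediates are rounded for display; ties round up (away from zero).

1.6947

recognized (one external pair, fixed centres): single-mesh tooth geometry, m = 1.582, N1 = 60, N2 = 75
base radii: r_b1 = 44.012209, r_b2 = 55.015261
tip radii: r_a1 = 49.042000, r_a2 = 60.907000
no profile shift: α' = α, a' = a
action lengths: √(r_a1²−r_b1²) = 21.634307, √(r_a2²−r_b2²) = 26.133956
base pitch p_b = π·m·cos α = 4.608948
CR = (21.634307 + 26.133956 − 106.785000·sin 21.97400°)/4.608948 = 1.694710
contact ratio ≈ 1.6947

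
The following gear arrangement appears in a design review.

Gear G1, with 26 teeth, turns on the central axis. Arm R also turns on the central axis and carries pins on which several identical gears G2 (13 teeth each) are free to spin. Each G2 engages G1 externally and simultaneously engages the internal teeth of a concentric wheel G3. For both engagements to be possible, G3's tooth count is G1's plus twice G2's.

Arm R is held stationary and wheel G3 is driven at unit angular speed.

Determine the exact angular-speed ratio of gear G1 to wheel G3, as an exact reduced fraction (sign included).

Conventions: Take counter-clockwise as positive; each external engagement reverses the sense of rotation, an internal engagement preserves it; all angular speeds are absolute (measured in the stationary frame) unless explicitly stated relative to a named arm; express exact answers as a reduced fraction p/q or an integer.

class = planetary set [G3 = 26+2·13 = 52; Willis about the carrier]
ring teeth: 26 + 2·13 = 52
26(ω_sun−ω_arm) = −52(ω_ring−ω_arm),  ω_arm = 0, ω_ring = 1
ω_sun = 0 − (52/26)(1−0) = -2
ω_out/ω_in = -2

-2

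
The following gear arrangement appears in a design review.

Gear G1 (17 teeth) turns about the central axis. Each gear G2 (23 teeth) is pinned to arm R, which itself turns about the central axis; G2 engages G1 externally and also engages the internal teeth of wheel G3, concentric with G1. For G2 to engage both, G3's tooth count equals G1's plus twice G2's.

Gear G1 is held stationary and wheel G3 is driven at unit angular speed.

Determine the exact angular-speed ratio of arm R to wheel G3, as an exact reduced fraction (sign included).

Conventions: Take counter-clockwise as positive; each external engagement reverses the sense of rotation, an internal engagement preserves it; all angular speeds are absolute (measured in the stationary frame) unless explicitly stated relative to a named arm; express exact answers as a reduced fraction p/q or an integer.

63/80

class = planetary set [G3 = 17+2·23 = 63; Willis about the carrier]
ring teeth: 17 + 2·23 = 63
17(ω_sun−ω_arm) = −63(ω_ring−ω_arm),  ω_sun = 0, ω_ring = 1
17(0−ω_arm) = −63(1−ω_arm)  ⇒  80·ω_arm = 63  ⇒  ω_arm = 63/80
ω_out/ω_in = 63/80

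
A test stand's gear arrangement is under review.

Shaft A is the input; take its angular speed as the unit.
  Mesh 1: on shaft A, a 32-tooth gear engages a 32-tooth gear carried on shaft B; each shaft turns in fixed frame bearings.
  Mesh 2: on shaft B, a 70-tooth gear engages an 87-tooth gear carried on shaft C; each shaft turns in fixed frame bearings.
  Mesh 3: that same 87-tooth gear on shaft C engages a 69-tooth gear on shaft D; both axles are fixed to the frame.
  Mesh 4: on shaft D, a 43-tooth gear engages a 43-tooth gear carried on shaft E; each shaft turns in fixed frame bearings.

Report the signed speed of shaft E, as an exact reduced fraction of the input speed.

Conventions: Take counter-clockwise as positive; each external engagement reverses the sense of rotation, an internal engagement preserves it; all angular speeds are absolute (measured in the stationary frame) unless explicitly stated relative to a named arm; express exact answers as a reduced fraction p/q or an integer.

4-mesh fixed-axis compound train (all bearings frame-fixed)
mesh 1 [32T→32T]: |ω|/ω_in = 1×32/32 = 1, sense flips to −
mesh 2 [70T→87T]: |ω|/ω_in = 1×70/87 = 70/87, sense flips to +
mesh 3 [87T→69T]: |ω|/ω_in = (70/87)×87/69 = 70/69, sense flips to −
mesh 4 [43T→43T]: |ω|/ω_in = (70/69)×43/43 = 70/69, sense flips to +
signed output speed (× input speed) = 70/69

70/69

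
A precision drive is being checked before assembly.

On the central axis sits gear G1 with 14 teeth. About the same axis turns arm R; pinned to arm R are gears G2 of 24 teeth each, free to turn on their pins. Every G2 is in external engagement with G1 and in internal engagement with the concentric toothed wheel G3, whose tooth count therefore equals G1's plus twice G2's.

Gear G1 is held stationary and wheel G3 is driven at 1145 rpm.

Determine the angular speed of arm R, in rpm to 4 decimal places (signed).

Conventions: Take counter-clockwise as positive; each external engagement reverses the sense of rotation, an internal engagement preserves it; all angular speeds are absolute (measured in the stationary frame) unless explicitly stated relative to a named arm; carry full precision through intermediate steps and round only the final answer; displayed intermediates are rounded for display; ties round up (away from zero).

+934.0789 rpm

recognized (axles ride arm R): planetary set, 14/24/62 teeth
normalise by the input: solve with ω_ring = 1, then scale by 1145 rpm
ring teeth: 14 + 2·24 = 62
14(ω_sun−ω_arm) = −62(ω_ring−ω_arm),  ω_sun = 0, ω_ring = 1
14(0−ω_arm) = −62(1−ω_arm)  ⇒  76·ω_arm = 62  ⇒  ω_arm = 31/38
scale: ω_arm = 31/38 × 1145 rpm = +934.0789 rpm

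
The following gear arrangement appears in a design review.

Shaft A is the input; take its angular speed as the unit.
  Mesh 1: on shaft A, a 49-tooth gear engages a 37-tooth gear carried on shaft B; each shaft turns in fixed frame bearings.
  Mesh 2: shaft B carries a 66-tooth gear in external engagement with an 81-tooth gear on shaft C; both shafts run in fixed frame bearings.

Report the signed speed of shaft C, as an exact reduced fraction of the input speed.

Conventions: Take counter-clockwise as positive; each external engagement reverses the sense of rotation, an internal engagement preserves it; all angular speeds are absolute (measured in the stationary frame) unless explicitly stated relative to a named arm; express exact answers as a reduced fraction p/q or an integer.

1078/999

2-mesh fixed-axis compound train (all bearings frame-fixed)
mesh 1 [49T→37T]: |ω|/ω_in = 1×49/37 = 49/37, sense flips to −
mesh 2 [66T→81T]: |ω|/ω_in = (49/37)×66/81 = 1078/999, sense flips to +
signed output speed (× input speed) = 1078/999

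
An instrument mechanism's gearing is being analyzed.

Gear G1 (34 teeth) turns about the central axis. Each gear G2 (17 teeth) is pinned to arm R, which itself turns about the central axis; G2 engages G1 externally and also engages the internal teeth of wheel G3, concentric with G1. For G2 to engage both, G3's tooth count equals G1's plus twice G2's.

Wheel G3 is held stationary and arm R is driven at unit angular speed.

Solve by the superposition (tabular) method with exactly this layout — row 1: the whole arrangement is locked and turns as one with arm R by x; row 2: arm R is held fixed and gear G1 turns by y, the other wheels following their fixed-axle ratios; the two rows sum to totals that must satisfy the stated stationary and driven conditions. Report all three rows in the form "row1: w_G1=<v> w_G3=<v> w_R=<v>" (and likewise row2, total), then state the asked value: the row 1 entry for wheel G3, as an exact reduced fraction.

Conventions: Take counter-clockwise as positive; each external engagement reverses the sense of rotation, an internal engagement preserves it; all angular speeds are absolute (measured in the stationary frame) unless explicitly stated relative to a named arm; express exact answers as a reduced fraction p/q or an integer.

row1: w_G1=1 w_G3=1 w_R=1
row2: w_G1=2 w_G3=-1 w_R=0
total: w_G1=3 w_G3=0 w_R=1
asked value: 1

topology: planetary set — G1 34T / G2 17T / G3 68T, arm = carrier (Willis)
row 1 (train locked, turned with arm): all members turn x
superposition row 2 [arm held]: sun y, ring −(34/68)·y, arm 0
boundary: total ω_ring = x − (34/68)·y = 0 and total ω_arm = x = 1  ⇒  y = 2, x = 1
row 2 ring = −(34/68)·2 = -1
totals (row 1 + row 2): sun 1 + 2 = 3, ring 1 + (-1) = 0, arm 1 + 0 = 1
asked cell (row1, ring) = 1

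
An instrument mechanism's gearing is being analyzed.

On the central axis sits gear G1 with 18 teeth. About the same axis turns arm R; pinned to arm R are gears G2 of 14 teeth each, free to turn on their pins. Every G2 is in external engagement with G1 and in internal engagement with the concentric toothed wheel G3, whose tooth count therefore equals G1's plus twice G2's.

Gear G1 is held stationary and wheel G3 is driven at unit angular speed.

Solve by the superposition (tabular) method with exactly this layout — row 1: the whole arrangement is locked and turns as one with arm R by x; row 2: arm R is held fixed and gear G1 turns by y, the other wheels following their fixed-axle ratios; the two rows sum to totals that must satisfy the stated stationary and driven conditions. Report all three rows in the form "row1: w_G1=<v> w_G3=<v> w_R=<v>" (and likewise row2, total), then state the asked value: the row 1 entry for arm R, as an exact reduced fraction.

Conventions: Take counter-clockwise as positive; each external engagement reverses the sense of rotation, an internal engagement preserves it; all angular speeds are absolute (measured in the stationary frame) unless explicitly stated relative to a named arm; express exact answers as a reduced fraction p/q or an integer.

recognized (axles ride arm R): planetary set, 18/14/46 teeth
row 1 (train locked, turned with arm): all members turn x
row 2 — arm fixed, fixed-axis ratios: sun y, ring −(18/46)·y, arm 0
boundary: total ω_sun = x + y = 0 and total ω_ring = x − (18/46)·y = 1  ⇒  y = -23/32, x = 23/32
row 2 ring = −(18/46)·(-23/32) = 9/32
totals (row 1 + row 2): sun 23/32 + (-23/32) = 0, ring 23/32 + 9/32 = 1, arm 23/32 + 0 = 23/32
asked cell (row1, arm) = 23/32

row1: w_G1=23/32 w_G3=23/32 w_R=23/32
row2: w_G1=-23/32 w_G3=9/32 w_R=0
total: w_G1=0 w_G3=1 w_R=23/32
asked value: 23/32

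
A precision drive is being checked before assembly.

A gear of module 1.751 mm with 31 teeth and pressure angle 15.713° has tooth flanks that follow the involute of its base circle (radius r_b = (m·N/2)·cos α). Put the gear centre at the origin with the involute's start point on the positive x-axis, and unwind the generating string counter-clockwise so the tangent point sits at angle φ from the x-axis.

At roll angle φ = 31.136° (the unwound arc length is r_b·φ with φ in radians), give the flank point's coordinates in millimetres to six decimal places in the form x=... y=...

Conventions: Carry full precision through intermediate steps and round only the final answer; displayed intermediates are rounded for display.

x=29.703795 y=1.356741

class = single-mesh tooth geometry [base-circle involute, m = 1.751, 31T]
pitch radius r_p = m·N/2 = 1.751·31/2 = 27.140500
base radius r_b = r_p·cos α = 27.140500·cos 15.713° = 26.126268
roll angle φ = 31.136° = 0.54342572 rad
x = r_b·(cos φ + φ·sin φ) = 29.703795
y = r_b·(sin φ − φ·cos φ) = 1.356741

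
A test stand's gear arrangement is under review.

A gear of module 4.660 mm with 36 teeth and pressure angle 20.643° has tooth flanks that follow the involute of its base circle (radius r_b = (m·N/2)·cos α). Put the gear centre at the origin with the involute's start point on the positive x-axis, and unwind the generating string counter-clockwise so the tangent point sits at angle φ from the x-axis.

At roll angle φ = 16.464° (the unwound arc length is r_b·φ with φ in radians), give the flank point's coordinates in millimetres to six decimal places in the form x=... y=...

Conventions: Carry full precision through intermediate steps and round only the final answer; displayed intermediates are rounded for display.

x=81.668582 y=0.615695

class = single-mesh tooth geometry [base-circle involute, m = 4.660, 36T]
pitch radius r_p = m·N/2 = 4.660·36/2 = 83.880000
base radius r_b = r_p·cos α = 83.880000·cos 20.643° = 78.494503
roll angle φ = 16.464° = 0.28735101 rad
x = r_b·(cos φ + φ·sin φ) = 81.668582
y = r_b·(sin φ − φ·cos φ) = 0.615695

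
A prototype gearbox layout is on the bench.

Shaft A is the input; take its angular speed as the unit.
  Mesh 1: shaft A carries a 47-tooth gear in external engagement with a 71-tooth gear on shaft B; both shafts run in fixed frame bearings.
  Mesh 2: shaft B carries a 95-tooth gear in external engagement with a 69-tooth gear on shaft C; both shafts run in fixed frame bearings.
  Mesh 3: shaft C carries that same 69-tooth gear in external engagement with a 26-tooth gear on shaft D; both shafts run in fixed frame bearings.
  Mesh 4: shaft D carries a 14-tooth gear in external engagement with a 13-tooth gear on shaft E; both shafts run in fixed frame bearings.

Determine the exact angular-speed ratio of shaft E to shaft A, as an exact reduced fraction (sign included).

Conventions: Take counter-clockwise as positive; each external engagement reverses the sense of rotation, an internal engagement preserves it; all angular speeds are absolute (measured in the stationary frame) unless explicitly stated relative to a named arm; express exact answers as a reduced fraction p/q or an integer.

class = fixed-axis compound train [4 meshes; 4 ratios multiply, 4 sense flips]
mesh 1 [47T→71T]: running ratio 47/71, sense −
mesh 2 [95T→69T]: running ratio 4465/4899, sense +
mesh 3 [69T→26T]: running ratio 4465/1846, sense −
mesh 4 [14T→13T]: running ratio 31255/11999, sense +
ω_out/ω_in = 31255/11999

31255/11999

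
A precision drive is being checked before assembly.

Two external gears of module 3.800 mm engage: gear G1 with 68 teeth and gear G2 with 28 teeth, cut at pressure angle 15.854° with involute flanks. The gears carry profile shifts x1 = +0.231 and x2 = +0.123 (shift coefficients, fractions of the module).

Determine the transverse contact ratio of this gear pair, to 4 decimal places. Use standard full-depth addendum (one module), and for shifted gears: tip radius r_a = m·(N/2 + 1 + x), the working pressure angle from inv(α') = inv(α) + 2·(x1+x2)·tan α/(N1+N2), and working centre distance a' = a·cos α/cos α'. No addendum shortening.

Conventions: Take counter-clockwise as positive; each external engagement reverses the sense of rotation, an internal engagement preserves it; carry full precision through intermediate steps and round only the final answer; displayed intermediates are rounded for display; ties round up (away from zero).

recognized (one external pair, fixed centres): single-mesh tooth geometry, m = 3.800, N1 = 68, N2 = 28
base radii: r_b1 = 124.285354, r_b2 = 51.176322
tip radii: r_a1 = 133.877800, r_a2 = 57.467400
inv(α') = inv(15.854°) + 2·(+0.231+0.123)·tan α/(68+28) = 0.00937962  ⇒  α' = 17.21466°
a' = a·cos α / cos α' = 182.4000·cos 15.854°/cos 17.21466° = 183.690522
action lengths: √(r_a1²−r_b1²) = 49.763601, √(r_a2²−r_b2²) = 26.143567
base pitch p_b = π·m·cos α = 11.483940
CR = (49.763601 + 26.143567 − 183.690522·sin 17.21466°)/11.483940 = 1.875968
contact ratio ≈ 1.8760

1.8760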